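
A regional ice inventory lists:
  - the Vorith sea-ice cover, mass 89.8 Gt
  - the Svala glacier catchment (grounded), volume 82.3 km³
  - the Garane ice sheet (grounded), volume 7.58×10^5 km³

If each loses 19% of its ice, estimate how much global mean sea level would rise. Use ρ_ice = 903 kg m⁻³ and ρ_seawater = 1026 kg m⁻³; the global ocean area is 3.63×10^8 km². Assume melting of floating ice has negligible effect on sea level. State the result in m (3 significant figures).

≈ 0.349 m

The Vorith sea-ice cover is floating and already displaces its own weight of water, so its melt adds essentially nothing to sea level.
Svala: 0.19 × 82.3 km³ × (903/1026) = 13.76 km³ of water.
Garane: 0.19 × 7.58×10^5 km³ × (903/1026) = 1.268×10^5 km³ of water.
Total added water ≈ 1.268×10^14 m³ over 3.63×10^14 m² → Δh = 0.349 m.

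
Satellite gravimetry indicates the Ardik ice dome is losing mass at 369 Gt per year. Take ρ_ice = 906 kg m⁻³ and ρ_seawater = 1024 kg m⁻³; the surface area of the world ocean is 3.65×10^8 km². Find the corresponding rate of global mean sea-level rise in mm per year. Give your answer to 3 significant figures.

≈ 0.987 mm/yr

ρ_w = 1024 kg m⁻³. Annual water volume added = 369 Gt / ρ_w = 3.690×10^14 kg / 1024 kg m⁻³ = 3.604×10^11 m³.
Δh per year = 3.604×10^11 / 3.65×10^14 = 9.87×10^-4 m = 0.987 mm.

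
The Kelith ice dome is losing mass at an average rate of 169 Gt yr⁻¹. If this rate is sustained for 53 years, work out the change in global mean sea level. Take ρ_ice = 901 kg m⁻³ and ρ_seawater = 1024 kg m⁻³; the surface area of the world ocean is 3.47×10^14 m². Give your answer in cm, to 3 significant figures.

Total mass lost = 169 Gt/yr × 53 yr = 8957 Gt = 8.957×10^15 kg.
ρ_w = 1024 kg m⁻³, so water volume = 8.957×10^15 / 1024 = 8.747×10^12 m³.
Δh = 8.747×10^12 / 3.47×10^14 = 0.0252 m = 2.52 cm.

≈ 2.52 cm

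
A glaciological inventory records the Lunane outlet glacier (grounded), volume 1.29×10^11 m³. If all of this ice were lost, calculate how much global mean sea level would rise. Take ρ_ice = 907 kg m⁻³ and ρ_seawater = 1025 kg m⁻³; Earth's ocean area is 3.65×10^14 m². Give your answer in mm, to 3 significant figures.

Lunane: 1.29×10^11 m³ × (907/1025) = 1.141×10^11 m³ of water.
Spread over 3.65×10^14 m² of ocean, Δh = 1.141×10^11 / 3.65×10^14 = 3.13×10^-4 m = 0.313 mm.

≈ 0.313 mm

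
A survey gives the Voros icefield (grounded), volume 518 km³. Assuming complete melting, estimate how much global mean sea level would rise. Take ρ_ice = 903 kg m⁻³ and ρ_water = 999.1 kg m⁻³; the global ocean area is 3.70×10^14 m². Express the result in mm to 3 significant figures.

Voros: 518 km³ × (903/999.1) = 468.2 km³ of water.
Spread over 3.70×10^14 m² of ocean, Δh = 4.682×10^11 / 3.70×10^14 = 1.27×10^-3 m = 1.27 mm.

≈ 1.27 mm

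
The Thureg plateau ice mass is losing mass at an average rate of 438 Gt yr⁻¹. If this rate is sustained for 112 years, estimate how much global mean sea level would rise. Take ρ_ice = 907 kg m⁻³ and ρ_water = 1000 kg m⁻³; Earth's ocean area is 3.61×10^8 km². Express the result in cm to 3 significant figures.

≈ 13.6 cm

Total mass lost = 438 Gt/yr × 112 yr = 4.906×10^4 Gt = 4.906×10^16 kg.
ρ_w = 1000 kg m⁻³, so water volume = 4.906×10^16 / 1000 = 4.906×10^13 m³.
Δh = 4.906×10^13 / 3.61×10^14 = 0.136 m = 13.6 cm.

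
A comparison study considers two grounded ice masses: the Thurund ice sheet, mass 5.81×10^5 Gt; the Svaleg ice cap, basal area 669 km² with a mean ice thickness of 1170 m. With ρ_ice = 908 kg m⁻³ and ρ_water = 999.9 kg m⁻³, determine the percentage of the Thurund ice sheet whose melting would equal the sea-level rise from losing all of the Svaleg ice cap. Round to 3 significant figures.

≈ 0.122 %

Equal sea-level rise means equal mass of meltwater, i.e. equal mass of ice lost.
Ice mass of Svaleg: 7.107×10^14 kg; ice mass of Thurund: 5.810×10^17 kg.
Fraction required = 7.107×10^14 / 5.810×10^17 = 1.22×10^-3 → 0.122 %.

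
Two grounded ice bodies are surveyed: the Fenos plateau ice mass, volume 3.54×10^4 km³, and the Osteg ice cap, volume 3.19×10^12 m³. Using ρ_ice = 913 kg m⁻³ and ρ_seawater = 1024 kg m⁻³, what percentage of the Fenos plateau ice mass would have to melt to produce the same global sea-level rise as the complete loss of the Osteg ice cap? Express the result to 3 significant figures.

Equal sea-level rise means equal mass of meltwater, i.e. equal mass of ice lost.
Ice mass of Osteg: 2.912×10^15 kg; ice mass of Fenos: 3.232×10^16 kg.
Fraction required = 2.912×10^15 / 3.232×10^16 = 0.0901 → 9.01 %.

≈ 9.01 %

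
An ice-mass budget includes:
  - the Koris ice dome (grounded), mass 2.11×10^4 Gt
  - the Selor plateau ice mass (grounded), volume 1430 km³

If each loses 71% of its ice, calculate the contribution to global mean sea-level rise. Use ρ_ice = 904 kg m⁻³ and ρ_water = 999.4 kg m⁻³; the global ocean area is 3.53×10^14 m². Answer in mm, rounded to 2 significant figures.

≈ 45 mm

Koris: 0.71 × 2.11×10^4 Gt = 1.498×10^16 kg; dividing by ρ_w = 999.4 kg m⁻³ gives 1.499×10^13 m³ of water.
Selor: 0.71 × 1430 km³ × (904/999.4) = 918.4 km³ of water.
Total added water ≈ 1.591×10^13 m³ over 3.53×10^14 m² → Δh = 0.0451 m = 45 mm.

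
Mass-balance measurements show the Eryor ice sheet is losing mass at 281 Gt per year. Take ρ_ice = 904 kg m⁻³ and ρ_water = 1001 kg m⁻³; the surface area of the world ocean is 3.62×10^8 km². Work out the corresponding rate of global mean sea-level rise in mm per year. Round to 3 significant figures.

ρ_w = 1001 kg m⁻³. Annual water volume added = 281 Gt / ρ_w = 2.810×10^14 kg / 1001 kg m⁻³ = 2.807×10^11 m³.
Δh per year = 2.807×10^11 / 3.62×10^14 = 7.75×10^-4 m = 0.775 mm.

≈ 0.775 mm/yr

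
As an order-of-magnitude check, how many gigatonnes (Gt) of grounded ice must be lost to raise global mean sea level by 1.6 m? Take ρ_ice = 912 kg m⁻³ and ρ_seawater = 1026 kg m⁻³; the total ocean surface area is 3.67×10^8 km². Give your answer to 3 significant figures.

≈ 6.02×10^5 Gt

Required water volume = Δh × A = 1.6 m × 3.67×10^14 m² = 5.872×10^14 m³.
ρ_w = 1026 kg m⁻³, so the mass of water = 5.872×10^14 m³ × 1026 kg m⁻³ = 6.025×10^17 kg = 6.02×10^5 Gt (and the same mass of ice, by conservation).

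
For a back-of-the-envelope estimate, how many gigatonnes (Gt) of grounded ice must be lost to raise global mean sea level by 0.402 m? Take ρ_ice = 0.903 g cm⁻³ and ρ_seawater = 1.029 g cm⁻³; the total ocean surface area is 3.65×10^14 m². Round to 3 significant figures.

Required water volume = Δh × A = 0.402 m × 3.65×10^14 m² = 1.467×10^14 m³.
ρ_w = 1.029 g cm⁻³ = 1029 kg m⁻³, so the mass of water = 1.467×10^14 m³ × 1029 kg m⁻³ = 1.510×10^17 kg = 1.51×10^5 Gt (and the same mass of ice, by conservation).

≈ 1.51×10^5 Gt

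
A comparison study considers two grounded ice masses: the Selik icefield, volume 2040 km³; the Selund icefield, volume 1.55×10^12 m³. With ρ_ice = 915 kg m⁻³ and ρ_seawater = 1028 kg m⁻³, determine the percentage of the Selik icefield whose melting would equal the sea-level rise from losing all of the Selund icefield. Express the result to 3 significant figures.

≈ 76.0 %

Equal sea-level rise means equal mass of meltwater, i.e. equal mass of ice lost.
Ice mass of Selund: 1.418×10^15 kg; ice mass of Selik: 1.867×10^15 kg.
Fraction required = 1.418×10^15 / 1.867×10^15 = 0.760 → 76.0 %.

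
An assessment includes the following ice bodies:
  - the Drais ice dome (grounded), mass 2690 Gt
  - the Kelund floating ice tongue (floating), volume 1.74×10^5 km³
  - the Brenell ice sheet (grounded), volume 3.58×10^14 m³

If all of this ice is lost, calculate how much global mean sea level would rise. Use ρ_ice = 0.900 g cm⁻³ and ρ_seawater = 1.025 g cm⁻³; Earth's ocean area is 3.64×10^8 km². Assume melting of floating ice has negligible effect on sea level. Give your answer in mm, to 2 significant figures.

≈ 870 mm

Drais: 2690 Gt = 2.690×10^15 kg; dividing by ρ_w = 1.025 g cm⁻³ = 1025 kg m⁻³ gives 2.624×10^12 m³ of water.
The Kelund floating ice tongue is floating and already displaces its own weight of water, so its melt adds essentially nothing to sea level.
Brenell: 3.58×10^14 m³ × (900/1025) = 3.143×10^14 m³ of water.
Total added water ≈ 3.170×10^14 m³ over 3.64×10^14 m² → Δh = 0.871 m = 870 mm.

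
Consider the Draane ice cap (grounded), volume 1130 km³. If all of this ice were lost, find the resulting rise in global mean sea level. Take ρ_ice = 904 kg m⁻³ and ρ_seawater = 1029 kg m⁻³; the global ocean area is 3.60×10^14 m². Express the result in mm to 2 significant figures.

≈ 2.8 mm

Draane: 1130 km³ × (904/1029) = 992.7 km³ of water.
Spread over 3.60×10^14 m² of ocean, Δh = 9.927×10^11 / 3.60×10^14 = 2.76×10^-3 m = 2.8 mm.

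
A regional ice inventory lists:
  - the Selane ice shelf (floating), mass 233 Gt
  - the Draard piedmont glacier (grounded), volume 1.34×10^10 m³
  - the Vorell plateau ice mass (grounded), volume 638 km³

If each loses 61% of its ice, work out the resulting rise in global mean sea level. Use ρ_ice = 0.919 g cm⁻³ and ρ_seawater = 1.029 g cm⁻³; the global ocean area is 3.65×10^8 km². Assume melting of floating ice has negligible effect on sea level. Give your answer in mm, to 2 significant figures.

≈ 0.97 mm

The Selane ice shelf is floating and already displaces its own weight of water, so its melt adds essentially nothing to sea level.
Draard: 0.61 × 1.34×10^10 m³ × (919/1029) = 7.300×10^9 m³ of water.
Vorell: 0.61 × 638 km³ × (919/1029) = 347.6 km³ of water.
Total added water ≈ 3.549×10^11 m³ over 3.65×10^14 m² → Δh = 9.72×10^-4 m = 0.97 mm.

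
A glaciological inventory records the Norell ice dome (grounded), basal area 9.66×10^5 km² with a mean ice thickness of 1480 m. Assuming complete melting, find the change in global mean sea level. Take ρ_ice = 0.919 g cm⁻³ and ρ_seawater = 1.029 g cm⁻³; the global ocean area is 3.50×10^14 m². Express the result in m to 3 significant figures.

Norell: ice volume = 9.66×10^5 km² × 1480 m = 1.430×10^6 km³; 1.430×10^6 × (919/1029) = 1.277×10^6 km³ of water.
Spread over 3.50×10^14 m² of ocean, Δh = 1.277×10^15 / 3.50×10^14 = 3.65 m.

≈ 3.65 m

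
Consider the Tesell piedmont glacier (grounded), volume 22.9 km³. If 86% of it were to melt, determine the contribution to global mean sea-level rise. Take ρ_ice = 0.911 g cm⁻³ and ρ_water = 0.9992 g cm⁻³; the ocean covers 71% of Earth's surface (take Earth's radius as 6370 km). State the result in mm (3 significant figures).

Tesell: 0.86 × 22.9 km³ × (911/999.2) = 17.96 km³ of water.
Spread over 3.62×10^14 m² of ocean, Δh = 1.796×10^10 / 3.62×10^14 = 4.96×10^-5 m = 0.0496 mm.

≈ 0.0496 mm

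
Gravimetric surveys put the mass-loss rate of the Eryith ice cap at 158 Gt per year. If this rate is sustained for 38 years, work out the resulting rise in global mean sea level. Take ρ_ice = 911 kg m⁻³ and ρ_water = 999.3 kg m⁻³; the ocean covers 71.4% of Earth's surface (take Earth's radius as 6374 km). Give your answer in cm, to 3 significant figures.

Total mass lost = 158 Gt/yr × 38 yr = 6004 Gt = 6.004×10^15 kg.
ρ_w = 999.3 kg m⁻³, so water volume = 6.004×10^15 / 999.3 = 6.008×10^12 m³.
Δh = 6.008×10^12 / 3.65×10^14 = 0.0165 m = 1.65 cm.

≈ 1.65 cm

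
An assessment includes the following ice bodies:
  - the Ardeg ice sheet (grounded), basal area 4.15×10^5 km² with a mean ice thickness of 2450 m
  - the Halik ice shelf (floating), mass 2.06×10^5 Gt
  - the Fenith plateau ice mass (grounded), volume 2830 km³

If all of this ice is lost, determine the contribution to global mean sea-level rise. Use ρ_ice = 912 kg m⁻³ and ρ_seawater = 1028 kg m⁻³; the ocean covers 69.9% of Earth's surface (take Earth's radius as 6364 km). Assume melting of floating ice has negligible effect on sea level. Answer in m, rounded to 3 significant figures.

≈ 2.54 m

Ardeg: ice volume = 4.15×10^5 km² × 2450 m = 1.017×10^6 km³; 1.017×10^6 × (912/1028) = 9.020×10^5 km³ of water.
The Halik ice shelf is floating and already displaces its own weight of water, so its melt adds essentially nothing to sea level.
Fenith: 2830 km³ × (912/1028) = 2511 km³ of water.
Total added water ≈ 9.045×10^14 m³ over 3.56×10^14 m² → Δh = 2.54 m.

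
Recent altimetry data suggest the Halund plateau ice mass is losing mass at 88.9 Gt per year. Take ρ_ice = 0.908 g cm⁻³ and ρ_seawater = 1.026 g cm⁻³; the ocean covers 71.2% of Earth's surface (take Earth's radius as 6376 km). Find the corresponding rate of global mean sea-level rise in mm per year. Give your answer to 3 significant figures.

ρ_w = 1.026 g cm⁻³ = 1026 kg m⁻³. Annual water volume added = 88.9 Gt / ρ_w = 8.890×10^13 kg / 1026 kg m⁻³ = 8.665×10^10 m³.
Δh per year = 8.665×10^10 / 3.64×10^14 = 2.38×10^-4 m = 0.238 mm.

≈ 0.238 mm/yr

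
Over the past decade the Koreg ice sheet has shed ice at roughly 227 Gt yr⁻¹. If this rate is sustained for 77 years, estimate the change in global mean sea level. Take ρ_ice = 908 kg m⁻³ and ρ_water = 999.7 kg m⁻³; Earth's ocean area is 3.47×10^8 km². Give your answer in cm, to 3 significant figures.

≈ 5.04 cm

Total mass lost = 227 Gt/yr × 77 yr = 1.748×10^4 Gt = 1.748×10^16 kg.
ρ_w = 999.7 kg m⁻³, so water volume = 1.748×10^16 / 999.7 = 1.748×10^13 m³.
Δh = 1.748×10^13 / 3.47×10^14 = 0.0504 m = 5.04 cm.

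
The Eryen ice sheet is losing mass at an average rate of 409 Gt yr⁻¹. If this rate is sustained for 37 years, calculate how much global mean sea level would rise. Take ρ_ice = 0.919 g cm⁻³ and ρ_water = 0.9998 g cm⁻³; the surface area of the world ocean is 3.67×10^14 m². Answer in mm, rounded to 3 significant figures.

≈ 41.2 mm

Total mass lost = 409 Gt/yr × 37 yr = 1.513×10^4 Gt = 1.513×10^16 kg.
ρ_w = 0.9998 g cm⁻³ = 999.8 kg m⁻³, so water volume = 1.513×10^16 / 999.8 = 1.514×10^13 m³.
Δh = 1.514×10^13 / 3.67×10^14 = 0.0412 m = 41.2 mm.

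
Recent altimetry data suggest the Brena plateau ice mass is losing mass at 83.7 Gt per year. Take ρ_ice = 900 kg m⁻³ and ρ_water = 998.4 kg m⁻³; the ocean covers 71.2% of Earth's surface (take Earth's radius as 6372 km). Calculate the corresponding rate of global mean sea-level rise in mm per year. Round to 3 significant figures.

≈ 0.231 mm/yr

ρ_w = 998.4 kg m⁻³. Annual water volume added = 83.7 Gt / ρ_w = 8.370×10^13 kg / 998.4 kg m⁻³ = 8.383×10^10 m³.
Δh per year = 8.383×10^10 / 3.63×10^14 = 2.31×10^-4 m = 0.231 mm.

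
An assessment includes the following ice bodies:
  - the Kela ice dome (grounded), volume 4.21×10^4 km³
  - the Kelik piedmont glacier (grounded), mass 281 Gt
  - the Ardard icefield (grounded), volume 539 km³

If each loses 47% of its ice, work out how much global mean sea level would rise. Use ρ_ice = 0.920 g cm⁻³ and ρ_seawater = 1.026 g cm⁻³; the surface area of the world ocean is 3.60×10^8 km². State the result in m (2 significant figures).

≈ 0.050 m

Kela: 0.47 × 4.21×10^4 km³ × (920/1026) = 1.774×10^4 km³ of water.
Kelik: 0.47 × 281 Gt = 1.321×10^14 kg; dividing by ρ_w = 1.026 g cm⁻³ = 1026 kg m⁻³ gives 1.287×10^11 m³ of water.
Ardard: 0.47 × 539 km³ × (920/1026) = 227.2 km³ of water.
Total added water ≈ 1.810×10^13 m³ over 3.60×10^14 m² → Δh = 0.0503 m.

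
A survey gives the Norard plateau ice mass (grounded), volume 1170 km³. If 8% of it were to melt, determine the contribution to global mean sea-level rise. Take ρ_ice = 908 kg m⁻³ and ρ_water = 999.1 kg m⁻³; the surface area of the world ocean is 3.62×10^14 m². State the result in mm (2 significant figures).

≈ 0.23 mm

Norard: 0.08 × 1170 km³ × (908/999.1) = 85.07 km³ of water.
Spread over 3.62×10^14 m² of ocean, Δh = 8.507×10^10 / 3.62×10^14 = 2.35×10^-4 m = 0.23 mm.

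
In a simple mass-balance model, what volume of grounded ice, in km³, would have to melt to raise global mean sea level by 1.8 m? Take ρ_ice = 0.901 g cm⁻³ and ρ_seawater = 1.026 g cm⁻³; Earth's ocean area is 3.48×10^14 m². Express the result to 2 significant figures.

Required water volume = Δh × A = 1.8 m × 3.48×10^14 m² = 6.264×10^14 m³ = 6.264×10^5 km³.
Ice volume = water volume × ρ_w/ρ_ice = 6.264×10^5 × 1026/901 = 7.1×10^5 km³.

≈ 7.1×10^5 km³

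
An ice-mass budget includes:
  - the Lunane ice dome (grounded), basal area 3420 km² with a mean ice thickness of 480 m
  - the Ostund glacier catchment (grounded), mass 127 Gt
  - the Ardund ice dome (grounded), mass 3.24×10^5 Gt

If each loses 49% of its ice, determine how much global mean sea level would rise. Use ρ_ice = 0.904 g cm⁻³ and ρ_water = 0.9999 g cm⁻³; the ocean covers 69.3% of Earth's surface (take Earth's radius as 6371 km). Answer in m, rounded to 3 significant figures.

≈ 0.451 m

Lunane: ice volume = 3420 km² × 480 m = 1642 km³; 0.49 × 1642 × (904/999.9) = 727.2 km³ of water.
Ostund: 0.49 × 127 Gt = 6.223×10^13 kg; dividing by ρ_w = 0.9999 g cm⁻³ = 999.9 kg m⁻³ gives 6.224×10^10 m³ of water.
Ardund: 0.49 × 3.24×10^5 Gt = 1.588×10^17 kg; dividing by ρ_w = 999.9 kg m⁻³ gives 1.588×10^14 m³ of water.
Total added water ≈ 1.596×10^14 m³ over 3.53×10^14 m² → Δh = 0.451 m.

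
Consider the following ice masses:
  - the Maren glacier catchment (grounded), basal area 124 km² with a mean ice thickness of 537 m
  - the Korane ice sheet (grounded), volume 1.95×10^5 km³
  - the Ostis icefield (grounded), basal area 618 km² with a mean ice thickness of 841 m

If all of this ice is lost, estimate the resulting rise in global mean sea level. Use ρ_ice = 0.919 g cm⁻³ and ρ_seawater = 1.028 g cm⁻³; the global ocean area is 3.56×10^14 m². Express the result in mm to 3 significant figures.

Maren: ice volume = 124 km² × 537 m = 66.59 km³; 66.59 × (919/1028) = 59.53 km³ of water.
Korane: 1.95×10^5 km³ × (919/1028) = 1.743×10^5 km³ of water.
Ostis: ice volume = 618 km² × 841 m = 519.7 km³; 519.7 × (919/1028) = 464.6 km³ of water.
Total added water ≈ 1.748×10^14 m³ over 3.56×10^14 m² → Δh = 0.491 m = 491 mm.

≈ 491 mm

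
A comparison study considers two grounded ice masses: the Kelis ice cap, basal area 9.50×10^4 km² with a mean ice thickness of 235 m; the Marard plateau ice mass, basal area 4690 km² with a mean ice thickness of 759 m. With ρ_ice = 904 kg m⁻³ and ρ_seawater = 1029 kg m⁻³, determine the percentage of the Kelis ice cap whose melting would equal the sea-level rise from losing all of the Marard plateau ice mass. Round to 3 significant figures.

≈ 15.9 %

Equal sea-level rise means equal mass of meltwater, i.e. equal mass of ice lost.
Ice mass of Marard: 3.218×10^15 kg; ice mass of Kelis: 2.018×10^16 kg.
Fraction required = 3.218×10^15 / 2.018×10^16 = 0.159 → 15.9 %.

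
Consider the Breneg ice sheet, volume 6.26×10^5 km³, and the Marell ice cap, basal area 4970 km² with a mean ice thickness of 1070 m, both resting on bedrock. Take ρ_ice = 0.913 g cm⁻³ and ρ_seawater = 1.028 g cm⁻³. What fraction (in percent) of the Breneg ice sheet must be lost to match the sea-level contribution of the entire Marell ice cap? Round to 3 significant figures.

≈ 0.850 %

Equal sea-level rise means equal mass of meltwater, i.e. equal mass of ice lost.
Ice mass of Marell: 4.855×10^15 kg; ice mass of Breneg: 5.715×10^17 kg.
Fraction required = 4.855×10^15 / 5.715×10^17 = 8.50×10^-3 → 0.850 %.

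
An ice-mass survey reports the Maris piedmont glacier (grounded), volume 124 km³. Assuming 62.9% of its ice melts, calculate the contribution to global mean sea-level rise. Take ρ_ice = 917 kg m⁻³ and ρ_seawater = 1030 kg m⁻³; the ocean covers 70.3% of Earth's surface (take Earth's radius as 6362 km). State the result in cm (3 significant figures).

≈ 0.0194 cm

Maris: 0.629 × 124 km³ × (917/1030) = 69.44 km³ of water.
Spread over 3.58×10^14 m² of ocean, Δh = 6.944×10^10 / 3.58×10^14 = 1.94×10^-4 m = 0.0194 cm.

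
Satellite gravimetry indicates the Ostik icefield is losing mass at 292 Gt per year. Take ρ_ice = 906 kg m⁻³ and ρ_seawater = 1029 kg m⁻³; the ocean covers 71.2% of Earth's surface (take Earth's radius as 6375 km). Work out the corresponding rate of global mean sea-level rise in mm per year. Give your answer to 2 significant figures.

ρ_w = 1029 kg m⁻³. Annual water volume added = 292 Gt / ρ_w = 2.920×10^14 kg / 1029 kg m⁻³ = 2.838×10^11 m³.
Δh per year = 2.838×10^11 / 3.64×10^14 = 7.80×10^-4 m = 0.78 mm.

≈ 0.78 mm/yr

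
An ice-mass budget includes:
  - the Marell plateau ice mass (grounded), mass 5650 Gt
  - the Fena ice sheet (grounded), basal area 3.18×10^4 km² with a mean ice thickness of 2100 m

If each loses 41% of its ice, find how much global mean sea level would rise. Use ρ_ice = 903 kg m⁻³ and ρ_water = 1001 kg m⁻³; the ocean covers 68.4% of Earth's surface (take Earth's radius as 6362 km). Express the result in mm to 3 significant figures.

≈ 77.6 mm

Marell: 0.41 × 5650 Gt = 2.316×10^15 kg; dividing by ρ_w = 1001 kg m⁻³ gives 2.314×10^12 m³ of water.
Fena: ice volume = 3.18×10^4 km² × 2100 m = 6.678×10^4 km³; 0.41 × 6.678×10^4 × (903/1001) = 2.470×10^4 km³ of water.
Total added water ≈ 2.701×10^13 m³ over 3.48×10^14 m² → Δh = 0.0776 m = 77.6 mm.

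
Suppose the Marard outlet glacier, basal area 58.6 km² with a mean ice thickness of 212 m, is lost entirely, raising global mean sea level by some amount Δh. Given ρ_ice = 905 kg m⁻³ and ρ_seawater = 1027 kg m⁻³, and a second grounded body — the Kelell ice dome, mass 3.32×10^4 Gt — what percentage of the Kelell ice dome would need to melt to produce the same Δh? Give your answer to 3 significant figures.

Equal sea-level rise means equal mass of meltwater, i.e. equal mass of ice lost.
Ice mass of Marard: 1.124×10^13 kg; ice mass of Kelell: 3.320×10^16 kg.
Fraction required = 1.124×10^13 / 3.320×10^16 = 3.39×10^-4 → 0.0339 %.

≈ 0.0339 %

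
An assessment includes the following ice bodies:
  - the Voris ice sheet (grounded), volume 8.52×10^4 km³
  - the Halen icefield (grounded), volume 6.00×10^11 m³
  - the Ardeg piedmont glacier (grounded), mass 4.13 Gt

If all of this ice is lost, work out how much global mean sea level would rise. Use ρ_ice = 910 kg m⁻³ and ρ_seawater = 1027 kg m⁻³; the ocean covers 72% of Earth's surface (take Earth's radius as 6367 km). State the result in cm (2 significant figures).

≈ 21 cm

Voris: 8.52×10^4 km³ × (910/1027) = 7.549×10^4 km³ of water.
Halen: 6.00×10^11 m³ × (910/1027) = 5.316×10^11 m³ of water.
Ardeg: 4.13 Gt = 4.130×10^12 kg; dividing by ρ_w = 1027 kg m⁻³ gives 4.021×10^9 m³ of water.
Total added water ≈ 7.603×10^13 m³ over 3.67×10^14 m² → Δh = 0.207 m = 21 cm.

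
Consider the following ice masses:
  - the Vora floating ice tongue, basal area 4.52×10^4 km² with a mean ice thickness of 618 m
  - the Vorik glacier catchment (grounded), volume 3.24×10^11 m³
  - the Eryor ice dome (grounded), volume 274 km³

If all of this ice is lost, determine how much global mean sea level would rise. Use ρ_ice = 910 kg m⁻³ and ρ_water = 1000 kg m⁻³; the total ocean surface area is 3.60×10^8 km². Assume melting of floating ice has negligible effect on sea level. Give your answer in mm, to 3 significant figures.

≈ 1.51 mm

The Vora floating ice tongue is floating and already displaces its own weight of water, so its melt adds essentially nothing to sea level.
Vorik: 3.24×10^11 m³ × (910/1000) = 2.948×10^11 m³ of water.
Eryor: 274 km³ × (910/1000) = 249.3 km³ of water.
Total added water ≈ 5.442×10^11 m³ over 3.60×10^14 m² → Δh = 1.51×10^-3 m = 1.51 mm.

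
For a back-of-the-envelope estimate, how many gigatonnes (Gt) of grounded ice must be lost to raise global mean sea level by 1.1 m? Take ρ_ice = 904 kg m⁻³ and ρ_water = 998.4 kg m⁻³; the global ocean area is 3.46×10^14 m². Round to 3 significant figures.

Required water volume = Δh × A = 1.1 m × 3.46×10^14 m² = 3.806×10^14 m³.
ρ_w = 998.4 kg m⁻³, so the mass of water = 3.806×10^14 m³ × 998.4 kg m⁻³ = 3.800×10^17 kg = 3.80×10^5 Gt (and the same mass of ice, by conservation).

≈ 3.80×10^5 Gt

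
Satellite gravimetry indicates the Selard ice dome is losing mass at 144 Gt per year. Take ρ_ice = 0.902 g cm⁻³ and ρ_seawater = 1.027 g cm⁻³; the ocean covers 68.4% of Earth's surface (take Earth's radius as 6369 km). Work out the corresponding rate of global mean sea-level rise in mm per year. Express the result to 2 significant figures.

ρ_w = 1.027 g cm⁻³ = 1027 kg m⁻³. Annual water volume added = 144 Gt / ρ_w = 1.440×10^14 kg / 1027 kg m⁻³ = 1.402×10^11 m³.
Δh per year = 1.402×10^11 / 3.49×10^14 = 4.02×10^-4 m = 0.40 mm.

≈ 0.40 mm/yr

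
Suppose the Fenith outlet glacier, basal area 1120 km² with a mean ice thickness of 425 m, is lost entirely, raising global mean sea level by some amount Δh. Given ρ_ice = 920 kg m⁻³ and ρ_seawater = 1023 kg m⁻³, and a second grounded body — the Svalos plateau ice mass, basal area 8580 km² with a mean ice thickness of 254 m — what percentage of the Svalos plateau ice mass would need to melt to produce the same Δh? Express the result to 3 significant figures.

≈ 21.8 %

Equal sea-level rise means equal mass of meltwater, i.e. equal mass of ice lost.
Ice mass of Fenith: 4.379×10^14 kg; ice mass of Svalos: 2.005×10^15 kg.
Fraction required = 4.379×10^14 / 2.005×10^15 = 0.218 → 21.8 %.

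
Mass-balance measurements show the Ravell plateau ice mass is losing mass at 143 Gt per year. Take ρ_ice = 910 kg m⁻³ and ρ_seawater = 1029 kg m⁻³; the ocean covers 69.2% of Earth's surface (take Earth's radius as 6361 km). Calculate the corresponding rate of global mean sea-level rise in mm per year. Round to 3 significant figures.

≈ 0.395 mm/yr

ρ_w = 1029 kg m⁻³. Annual water volume added = 143 Gt / ρ_w = 1.430×10^14 kg / 1029 kg m⁻³ = 1.390×10^11 m³.
Δh per year = 1.390×10^11 / 3.52×10^14 = 3.95×10^-4 m = 0.395 mm.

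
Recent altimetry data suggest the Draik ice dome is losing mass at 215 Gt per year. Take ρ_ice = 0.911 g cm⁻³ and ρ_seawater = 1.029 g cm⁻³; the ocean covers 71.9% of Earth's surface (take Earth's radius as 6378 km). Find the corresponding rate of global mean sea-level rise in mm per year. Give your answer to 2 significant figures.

≈ 0.57 mm/yr

ρ_w = 1.029 g cm⁻³ = 1029 kg m⁻³. Annual water volume added = 215 Gt / ρ_w = 2.150×10^14 kg / 1029 kg m⁻³ = 2.089×10^11 m³.
Δh per year = 2.089×10^11 / 3.68×10^14 = 5.68×10^-4 m = 0.57 mm.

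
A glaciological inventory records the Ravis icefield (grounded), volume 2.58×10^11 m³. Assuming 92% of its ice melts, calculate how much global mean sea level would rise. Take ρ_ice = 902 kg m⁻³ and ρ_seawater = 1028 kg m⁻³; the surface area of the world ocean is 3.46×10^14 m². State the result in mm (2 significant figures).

≈ 0.60 mm

Ravis: 0.92 × 2.58×10^11 m³ × (902/1028) = 2.083×10^11 m³ of water.
Spread over 3.46×10^14 m² of ocean, Δh = 2.083×10^11 / 3.46×10^14 = 6.02×10^-4 m = 0.60 mm.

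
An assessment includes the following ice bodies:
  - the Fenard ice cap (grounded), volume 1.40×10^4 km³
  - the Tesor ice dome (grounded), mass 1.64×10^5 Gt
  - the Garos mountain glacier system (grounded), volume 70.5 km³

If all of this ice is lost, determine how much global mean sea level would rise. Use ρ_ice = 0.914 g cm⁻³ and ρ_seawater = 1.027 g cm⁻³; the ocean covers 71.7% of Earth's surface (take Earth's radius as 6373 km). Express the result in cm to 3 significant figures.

Fenard: 1.40×10^4 km³ × (914/1027) = 1.246×10^4 km³ of water.
Tesor: 1.64×10^5 Gt = 1.640×10^17 kg; dividing by ρ_w = 1.027 g cm⁻³ = 1027 kg m⁻³ gives 1.597×10^14 m³ of water.
Garos: 70.5 km³ × (914/1027) = 62.74 km³ of water.
Total added water ≈ 1.722×10^14 m³ over 3.66×10^14 m² → Δh = 0.471 m = 47.1 cm.

≈ 47.1 cm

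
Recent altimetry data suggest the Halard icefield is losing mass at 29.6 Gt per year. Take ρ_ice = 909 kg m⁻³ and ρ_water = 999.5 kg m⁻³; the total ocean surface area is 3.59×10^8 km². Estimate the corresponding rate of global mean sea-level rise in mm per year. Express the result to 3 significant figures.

ρ_w = 999.5 kg m⁻³. Annual water volume added = 29.6 Gt / ρ_w = 2.960×10^13 kg / 999.5 kg m⁻³ = 2.961×10^10 m³.
Δh per year = 2.961×10^10 / 3.59×10^14 = 8.25×10^-5 m = 0.0825 mm.

≈ 0.0825 mm/yr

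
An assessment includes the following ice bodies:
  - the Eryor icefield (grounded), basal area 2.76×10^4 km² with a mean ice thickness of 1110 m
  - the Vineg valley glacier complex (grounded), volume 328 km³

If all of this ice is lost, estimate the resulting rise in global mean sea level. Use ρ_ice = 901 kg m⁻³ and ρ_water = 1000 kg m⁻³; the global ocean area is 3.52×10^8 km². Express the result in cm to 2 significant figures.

≈ 7.9 cm

Eryor: ice volume = 2.76×10^4 km² × 1110 m = 3.064×10^4 km³; 3.064×10^4 × (901/1000) = 2.760×10^4 km³ of water.
Vineg: 328 km³ × (901/1000) = 295.5 km³ of water.
Total added water ≈ 2.790×10^13 m³ over 3.52×10^14 m² → Δh = 0.0793 m = 7.9 cm.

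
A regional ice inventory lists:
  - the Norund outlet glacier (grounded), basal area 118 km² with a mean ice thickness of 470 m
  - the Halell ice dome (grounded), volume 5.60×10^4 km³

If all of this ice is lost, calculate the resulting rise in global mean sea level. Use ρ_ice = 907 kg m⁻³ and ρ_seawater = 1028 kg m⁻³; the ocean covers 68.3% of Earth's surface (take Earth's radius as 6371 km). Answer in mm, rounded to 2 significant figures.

Norund: ice volume = 118 km² × 470 m = 55.46 km³; 55.46 × (907/1028) = 48.93 km³ of water.
Halell: 5.60×10^4 km³ × (907/1028) = 4.941×10^4 km³ of water.
Total added water ≈ 4.946×10^13 m³ over 3.48×10^14 m² → Δh = 0.142 m = 140 mm.

≈ 140 mm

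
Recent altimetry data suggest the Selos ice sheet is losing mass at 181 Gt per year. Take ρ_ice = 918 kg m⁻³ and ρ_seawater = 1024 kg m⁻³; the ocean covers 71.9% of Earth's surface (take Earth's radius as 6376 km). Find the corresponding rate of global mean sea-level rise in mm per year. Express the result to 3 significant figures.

≈ 0.481 mm/yr

ρ_w = 1024 kg m⁻³. Annual water volume added = 181 Gt / ρ_w = 1.810×10^14 kg / 1024 kg m⁻³ = 1.768×10^11 m³.
Δh per year = 1.768×10^11 / 3.67×10^14 = 4.81×10^-4 m = 0.481 mm.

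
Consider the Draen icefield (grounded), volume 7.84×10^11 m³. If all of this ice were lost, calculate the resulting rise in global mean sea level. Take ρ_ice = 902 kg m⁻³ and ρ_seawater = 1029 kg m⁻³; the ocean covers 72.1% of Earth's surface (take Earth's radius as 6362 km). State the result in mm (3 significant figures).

Draen: 7.84×10^11 m³ × (902/1029) = 6.872×10^11 m³ of water.
Spread over 3.67×10^14 m² of ocean, Δh = 6.872×10^11 / 3.67×10^14 = 1.87×10^-3 m = 1.87 mm.

≈ 1.87 mm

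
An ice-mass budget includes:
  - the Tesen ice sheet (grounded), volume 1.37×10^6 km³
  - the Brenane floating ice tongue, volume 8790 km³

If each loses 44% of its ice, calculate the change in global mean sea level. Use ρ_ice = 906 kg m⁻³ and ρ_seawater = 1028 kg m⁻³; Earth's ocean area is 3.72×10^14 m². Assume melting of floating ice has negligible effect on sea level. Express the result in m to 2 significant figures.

≈ 1.4 m

Tesen: 0.44 × 1.37×10^6 km³ × (906/1028) = 5.313×10^5 km³ of water.
The Brenane floating ice tongue is floating and already displaces its own weight of water, so its melt adds essentially nothing to sea level.
Total added water ≈ 5.313×10^14 m³ over 3.72×10^14 m² → Δh = 1.43 m.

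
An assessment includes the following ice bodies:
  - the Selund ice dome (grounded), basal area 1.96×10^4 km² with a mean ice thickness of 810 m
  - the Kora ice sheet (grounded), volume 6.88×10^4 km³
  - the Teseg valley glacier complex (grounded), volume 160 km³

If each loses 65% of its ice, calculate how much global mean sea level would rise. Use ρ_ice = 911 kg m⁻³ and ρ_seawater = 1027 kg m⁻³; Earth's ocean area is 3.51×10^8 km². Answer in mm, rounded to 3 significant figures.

≈ 139 mm

Selund: ice volume = 1.96×10^4 km² × 810 m = 1.588×10^4 km³; 0.65 × 1.588×10^4 × (911/1027) = 9154 km³ of water.
Kora: 0.65 × 6.88×10^4 km³ × (911/1027) = 3.967×10^4 km³ of water.
Teseg: 0.65 × 160 km³ × (911/1027) = 92.25 km³ of water.
Total added water ≈ 4.891×10^13 m³ over 3.51×10^14 m² → Δh = 0.139 m = 139 mm.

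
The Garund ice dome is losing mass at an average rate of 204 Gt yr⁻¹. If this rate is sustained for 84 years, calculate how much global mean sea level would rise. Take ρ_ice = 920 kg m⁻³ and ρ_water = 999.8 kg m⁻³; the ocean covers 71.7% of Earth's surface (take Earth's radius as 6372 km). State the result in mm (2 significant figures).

≈ 47 mm

Total mass lost = 204 Gt/yr × 84 yr = 1.714×10^4 Gt = 1.714×10^16 kg.
ρ_w = 999.8 kg m⁻³, so water volume = 1.714×10^16 / 999.8 = 1.714×10^13 m³.
Δh = 1.714×10^13 / 3.66×10^14 = 0.0469 m = 47 mm.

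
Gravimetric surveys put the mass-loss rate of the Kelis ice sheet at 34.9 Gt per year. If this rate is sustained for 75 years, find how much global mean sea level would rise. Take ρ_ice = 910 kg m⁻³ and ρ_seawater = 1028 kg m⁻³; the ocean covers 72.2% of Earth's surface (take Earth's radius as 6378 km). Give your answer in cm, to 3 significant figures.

Total mass lost = 34.9 Gt/yr × 75 yr = 2618 Gt = 2.618×10^15 kg.
ρ_w = 1028 kg m⁻³, so water volume = 2.618×10^15 / 1028 = 2.546×10^12 m³.
Δh = 2.546×10^12 / 3.69×10^14 = 6.90×10^-3 m = 0.690 cm.

≈ 0.690 cm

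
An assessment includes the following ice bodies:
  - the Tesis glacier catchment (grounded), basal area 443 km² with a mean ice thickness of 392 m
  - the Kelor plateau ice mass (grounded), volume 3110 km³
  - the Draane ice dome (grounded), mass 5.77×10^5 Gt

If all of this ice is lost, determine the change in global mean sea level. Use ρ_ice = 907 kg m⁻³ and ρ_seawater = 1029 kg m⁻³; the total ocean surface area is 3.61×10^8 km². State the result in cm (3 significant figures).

Tesis: ice volume = 443 km² × 392 m = 173.7 km³; 173.7 × (907/1029) = 153.1 km³ of water.
Kelor: 3110 km³ × (907/1029) = 2741 km³ of water.
Draane: 5.77×10^5 Gt = 5.770×10^17 kg; dividing by ρ_w = 1029 kg m⁻³ gives 5.607×10^14 m³ of water.
Total added water ≈ 5.636×10^14 m³ over 3.61×10^14 m² → Δh = 1.56 m = 156 cm.

≈ 156 cm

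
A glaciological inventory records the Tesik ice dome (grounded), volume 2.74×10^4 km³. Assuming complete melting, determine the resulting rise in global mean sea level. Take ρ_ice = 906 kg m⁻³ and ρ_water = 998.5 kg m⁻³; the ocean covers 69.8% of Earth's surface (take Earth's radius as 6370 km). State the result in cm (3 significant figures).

Tesik: 2.74×10^4 km³ × (906/998.5) = 2.486×10^4 km³ of water.
Spread over 3.56×10^14 m² of ocean, Δh = 2.486×10^13 / 3.56×10^14 = 0.0699 m = 6.99 cm.

≈ 6.99 cm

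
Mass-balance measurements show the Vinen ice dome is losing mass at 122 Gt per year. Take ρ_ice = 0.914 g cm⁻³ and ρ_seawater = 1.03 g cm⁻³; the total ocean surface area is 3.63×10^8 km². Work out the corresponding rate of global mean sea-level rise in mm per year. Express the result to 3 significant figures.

ρ_w = 1.03 g cm⁻³ = 1030 kg m⁻³. Annual water volume added = 122 Gt / ρ_w = 1.220×10^14 kg / 1030 kg m⁻³ = 1.184×10^11 m³.
Δh per year = 1.184×10^11 / 3.63×10^14 = 3.26×10^-4 m = 0.326 mm.

≈ 0.326 mm/yr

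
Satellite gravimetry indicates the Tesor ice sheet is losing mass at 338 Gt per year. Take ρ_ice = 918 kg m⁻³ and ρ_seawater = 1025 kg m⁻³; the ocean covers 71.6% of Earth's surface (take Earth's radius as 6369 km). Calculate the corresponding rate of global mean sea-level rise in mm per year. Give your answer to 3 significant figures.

ρ_w = 1025 kg m⁻³. Annual water volume added = 338 Gt / ρ_w = 3.380×10^14 kg / 1025 kg m⁻³ = 3.298×10^11 m³.
Δh per year = 3.298×10^11 / 3.65×10^14 = 9.03×10^-4 m = 0.903 mm.

≈ 0.903 mm/yr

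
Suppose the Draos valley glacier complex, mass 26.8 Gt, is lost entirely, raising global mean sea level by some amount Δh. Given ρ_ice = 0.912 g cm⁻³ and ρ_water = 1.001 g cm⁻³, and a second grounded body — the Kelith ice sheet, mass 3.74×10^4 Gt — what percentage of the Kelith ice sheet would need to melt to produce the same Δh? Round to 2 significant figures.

≈ 0.072 %

Equal sea-level rise means equal mass of meltwater, i.e. equal mass of ice lost.
Ice mass of Draos: 2.680×10^13 kg; ice mass of Kelith: 3.740×10^16 kg.
Fraction required = 2.680×10^13 / 3.740×10^16 = 7.17×10^-4 → 0.072 %.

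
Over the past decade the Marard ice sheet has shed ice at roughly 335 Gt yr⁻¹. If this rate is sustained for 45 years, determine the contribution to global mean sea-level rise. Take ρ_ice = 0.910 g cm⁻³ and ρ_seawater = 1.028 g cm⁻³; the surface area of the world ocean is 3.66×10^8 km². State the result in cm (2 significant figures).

≈ 4.0 cm

Total mass lost = 335 Gt/yr × 45 yr = 1.508×10^4 Gt = 1.508×10^16 kg.
ρ_w = 1.028 g cm⁻³ = 1028 kg m⁻³, so water volume = 1.508×10^16 / 1028 = 1.466×10^13 m³.
Δh = 1.466×10^13 / 3.66×10^14 = 0.0401 m = 4.0 cm.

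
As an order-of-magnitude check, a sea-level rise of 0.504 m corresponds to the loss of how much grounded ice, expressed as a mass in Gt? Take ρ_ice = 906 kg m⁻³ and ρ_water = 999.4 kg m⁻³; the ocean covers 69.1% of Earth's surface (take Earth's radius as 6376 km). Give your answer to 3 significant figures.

Required water volume = Δh × A = 0.504 m × 3.53×10^14 m² = 1.779×10^14 m³.
ρ_w = 999.4 kg m⁻³, so the mass of water = 1.779×10^14 m³ × 999.4 kg m⁻³ = 1.778×10^17 kg = 1.78×10^5 Gt (and the same mass of ice, by conservation).

≈ 1.78×10^5 Gt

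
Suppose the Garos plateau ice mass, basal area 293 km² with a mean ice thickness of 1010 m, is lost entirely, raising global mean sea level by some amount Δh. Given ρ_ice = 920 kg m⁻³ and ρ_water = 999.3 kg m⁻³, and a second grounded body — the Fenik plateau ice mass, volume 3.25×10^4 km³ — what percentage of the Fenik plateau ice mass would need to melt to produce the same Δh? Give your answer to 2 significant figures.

≈ 0.91 %

Equal sea-level rise means equal mass of meltwater, i.e. equal mass of ice lost.
Ice mass of Garos: 2.723×10^14 kg; ice mass of Fenik: 2.990×10^16 kg.
Fraction required = 2.723×10^14 / 2.990×10^16 = 9.11×10^-3 → 0.91 %.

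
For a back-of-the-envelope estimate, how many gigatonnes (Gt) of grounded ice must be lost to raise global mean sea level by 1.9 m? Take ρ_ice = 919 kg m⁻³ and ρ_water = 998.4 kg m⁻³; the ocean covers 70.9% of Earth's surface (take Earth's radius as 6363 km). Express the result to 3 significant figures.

≈ 6.84×10^5 Gt

Required water volume = Δh × A = 1.9 m × 3.61×10^14 m² = 6.854×10^14 m³.
ρ_w = 998.4 kg m⁻³, so the mass of water = 6.854×10^14 m³ × 998.4 kg m⁻³ = 6.843×10^17 kg = 6.84×10^5 Gt (and the same mass of ice, by conservation).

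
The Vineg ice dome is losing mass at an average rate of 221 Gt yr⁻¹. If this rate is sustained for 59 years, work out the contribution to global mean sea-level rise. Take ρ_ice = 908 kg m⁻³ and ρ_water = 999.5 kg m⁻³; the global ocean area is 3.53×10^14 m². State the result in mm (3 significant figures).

≈ 37.0 mm

Total mass lost = 221 Gt/yr × 59 yr = 1.304×10^4 Gt = 1.304×10^16 kg.
ρ_w = 999.5 kg m⁻³, so water volume = 1.304×10^16 / 999.5 = 1.305×10^13 m³.
Δh = 1.305×10^13 / 3.53×10^14 = 0.0370 m = 37.0 mm.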